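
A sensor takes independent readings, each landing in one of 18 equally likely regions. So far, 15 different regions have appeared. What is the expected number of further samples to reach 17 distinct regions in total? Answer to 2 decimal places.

The wait to go from k to k+1 distinct regions is geometric with mean 18/(18-k).
Sum over k = 15,...,16: E = 18/3 + 18/2 = 15.000.

15.00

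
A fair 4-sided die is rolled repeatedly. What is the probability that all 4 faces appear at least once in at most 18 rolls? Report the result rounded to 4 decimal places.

0.9775

By inclusion–exclusion over which faces are missing,
P(all seen) = Σ_{j=0}^{4} (-1)^j C(4,j)((4-j)/4)^18
= 1.00000 - 0.02255 + 0.00002 - 0.00000 + 0.00000
= 0.97747.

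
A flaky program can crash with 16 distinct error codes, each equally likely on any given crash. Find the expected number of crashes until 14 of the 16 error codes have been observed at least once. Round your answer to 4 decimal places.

30.0917

With k distinct error codes already seen, the next new one arrives after an expected 16/(16-k) crashes.
Sum over k = 0,...,13: E = 16/16 + 16/15 + 16/14 + ... + 16/4 + 16/3 = 30.09166.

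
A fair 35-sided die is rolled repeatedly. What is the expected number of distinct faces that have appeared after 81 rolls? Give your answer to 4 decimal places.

For each face, P(seen in 81 rolls) = 1 - (34/35)^81 = 0.90444.
By linearity of expectation, E[distinct seen] = 35·(1 - (34/35)^81) = 31.65536.

31.6554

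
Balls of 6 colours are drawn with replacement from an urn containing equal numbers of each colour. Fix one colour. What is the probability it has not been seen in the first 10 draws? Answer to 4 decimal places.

0.1615

Each draw misses the fixed colour with probability (6-1)/6 = 5/6, independently.
P(still missing after 10) = (5/6)^10 = 0.16151.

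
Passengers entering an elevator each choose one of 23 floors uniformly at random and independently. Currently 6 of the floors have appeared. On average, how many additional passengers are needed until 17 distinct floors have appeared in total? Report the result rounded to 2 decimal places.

22.76

The wait to go from k to k+1 distinct floors is geometric with mean 23/(23-k).
Sum over k = 6,...,16: E = 23/17 + 23/16 + 23/15 + ... + 23/8 + 23/7 = 22.760.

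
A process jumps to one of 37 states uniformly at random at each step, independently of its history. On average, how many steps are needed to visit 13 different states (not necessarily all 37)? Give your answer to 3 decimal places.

Going from k to k+1 distinct takes a geometric number of steps with mean 37/(37-k).
Sum over k = 0,...,12: E = 37/37 + 37/36 + 37/35 + ... + 37/26 + 37/25 = 15.7482.

15.748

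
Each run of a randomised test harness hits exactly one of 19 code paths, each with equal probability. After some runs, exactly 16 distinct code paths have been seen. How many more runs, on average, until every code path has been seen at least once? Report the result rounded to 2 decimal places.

From k distinct to k+1 distinct takes on average 19/(19-k) runs.
Sum over k = 16,...,18: E = 19/3 + 19/2 + 19/1 = 34.833.

34.83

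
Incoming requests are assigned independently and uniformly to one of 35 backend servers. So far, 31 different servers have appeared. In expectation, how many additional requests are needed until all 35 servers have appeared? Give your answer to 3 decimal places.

With k distinct servers already seen, the next new one takes an expected 35/(35-k) requests.
Sum over k = 31,...,34: E = 35/4 + 35/3 + 35/2 + 35/1 = 72.9167.

72.917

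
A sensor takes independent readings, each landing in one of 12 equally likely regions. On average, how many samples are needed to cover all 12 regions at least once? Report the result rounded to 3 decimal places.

37.239

The wait to go from k to k+1 distinct regions is geometric with mean 12/(12-k).
E[T] = 12/12 + 12/11 + 12/10 + ... + 12/2 + 12/1 = 12·H_{12}.
H_{12} = 3.1032, so E[T] = 37.2385.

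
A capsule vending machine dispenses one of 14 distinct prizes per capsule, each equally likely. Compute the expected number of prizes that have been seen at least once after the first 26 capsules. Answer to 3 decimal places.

11.961

For each prize, P(seen in 26 capsules) = 1 - (13/14)^26 = 0.8544.
By linearity of expectation, E[distinct seen] = 14·(1 - (13/14)^26) = 11.9614.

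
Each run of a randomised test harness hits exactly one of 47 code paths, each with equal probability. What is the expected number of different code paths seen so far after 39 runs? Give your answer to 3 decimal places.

26.684

For each code path, P(seen in 39 runs) = 1 - (46/47)^39 = 0.5677.
By linearity of expectation, E[distinct seen] = 47·(1 - (46/47)^39) = 26.6841.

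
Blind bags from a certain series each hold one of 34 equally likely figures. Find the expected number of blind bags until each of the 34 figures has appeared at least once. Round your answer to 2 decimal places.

140.02

After k distinct figures have appeared, the next blind bag gives a new one with probability (34-k)/34, so the expected wait for the (k+1)-th is 34/(34-k).
E[T] = 34/34 + 34/33 + 34/32 + ... + 34/2 + 34/1 = 34·H_{34}.
H_{34} = 4.118, so E[T] = 140.019.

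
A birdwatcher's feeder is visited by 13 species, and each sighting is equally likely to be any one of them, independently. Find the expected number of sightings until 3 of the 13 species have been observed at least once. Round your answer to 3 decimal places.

With k distinct species already seen, the next new one arrives after an expected 13/(13-k) sightings.
Sum over k = 0,...,2: E = 13/13 + 13/12 + 13/11 = 3.2652.

3.265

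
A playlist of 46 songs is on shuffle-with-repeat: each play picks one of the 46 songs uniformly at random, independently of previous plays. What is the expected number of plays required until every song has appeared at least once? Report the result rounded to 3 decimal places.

Split into phases: going from k distinct to k+1 distinct takes on average 46/(46-k) plays.
E[T] = 46/46 + 46/45 + 46/44 + ... + 46/2 + 46/1 = 46·H_{46}.
H_{46} = 4.4167, so E[T] = 203.1676.

203.168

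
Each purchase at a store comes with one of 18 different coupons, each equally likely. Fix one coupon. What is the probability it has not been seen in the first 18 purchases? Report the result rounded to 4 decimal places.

On each purchase the fixed coupon fails to appear with probability 17/18.
P(still missing after 18) = (17/18)^18 = 0.35742.

0.3574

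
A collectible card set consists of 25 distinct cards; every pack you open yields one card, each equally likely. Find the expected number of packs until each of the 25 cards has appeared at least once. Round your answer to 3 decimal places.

95.399

Split into phases: going from k distinct to k+1 distinct takes on average 25/(25-k) packs.
E[T] = 25/25 + 25/24 + 25/23 + ... + 25/2 + 25/1 = 25·H_{25}.
H_{25} = 3.8160, so E[T] = 95.3990.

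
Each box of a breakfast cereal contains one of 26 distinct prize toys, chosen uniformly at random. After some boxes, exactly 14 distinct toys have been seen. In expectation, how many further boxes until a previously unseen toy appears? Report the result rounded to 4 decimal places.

Each box yields a new toy with probability (26-14)/26 = 12/26, so the wait is geometric with mean 26/12.
E = 26/12 = 2.16667.

2.1667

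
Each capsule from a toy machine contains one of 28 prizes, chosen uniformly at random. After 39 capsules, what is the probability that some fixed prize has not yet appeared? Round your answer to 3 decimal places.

On each capsule the fixed prize fails to appear with probability 27/28.
P(still missing after 39) = (27/28)^39 = 0.2421.

0.242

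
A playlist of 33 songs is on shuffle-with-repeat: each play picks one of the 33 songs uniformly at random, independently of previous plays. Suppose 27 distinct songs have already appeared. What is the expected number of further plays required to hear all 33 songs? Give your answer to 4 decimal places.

With k distinct songs already seen, the next new one takes an expected 33/(33-k) plays.
Sum over k = 27,...,32: E = 33/6 + 33/5 + 33/4 + 33/3 + 33/2 + 33/1 = 80.85000.

80.8500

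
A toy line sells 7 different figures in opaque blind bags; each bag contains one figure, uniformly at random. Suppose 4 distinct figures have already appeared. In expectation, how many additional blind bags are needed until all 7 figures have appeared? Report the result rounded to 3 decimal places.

12.833

With k distinct figures already seen, the next new one takes an expected 7/(7-k) blind bags.
Sum over k = 4,...,6: E = 7/3 + 7/2 + 7/1 = 12.8333.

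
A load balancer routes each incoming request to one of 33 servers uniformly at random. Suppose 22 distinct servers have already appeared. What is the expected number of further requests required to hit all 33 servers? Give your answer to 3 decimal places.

From k distinct to k+1 distinct takes on average 33/(33-k) requests.
Sum over k = 22,...,32: E = 33/11 + 33/10 + 33/9 + ... + 33/2 + 33/1 = 99.6560.

99.656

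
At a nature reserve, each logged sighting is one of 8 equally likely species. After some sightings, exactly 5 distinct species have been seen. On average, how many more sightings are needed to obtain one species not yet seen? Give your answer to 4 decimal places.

The number of sightings until the next new species is geometric with success probability 3/8, so its mean is 8/3.
E = 8/3 = 2.66667.

2.6667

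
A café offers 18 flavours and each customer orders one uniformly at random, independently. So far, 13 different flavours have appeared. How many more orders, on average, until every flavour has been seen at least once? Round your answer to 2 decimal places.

41.10

With k distinct flavours already seen, the next new one takes an expected 18/(18-k) orders.
Sum over k = 13,...,17: E = 18/5 + 18/4 + 18/3 + 18/2 + 18/1 = 41.100.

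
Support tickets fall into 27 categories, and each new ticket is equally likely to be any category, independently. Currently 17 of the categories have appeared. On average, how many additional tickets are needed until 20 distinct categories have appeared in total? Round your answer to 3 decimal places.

9.075

The wait to go from k to k+1 distinct categories is geometric with mean 27/(27-k).
Sum over k = 17,...,19: E = 27/10 + 27/9 + 27/8 = 9.0750.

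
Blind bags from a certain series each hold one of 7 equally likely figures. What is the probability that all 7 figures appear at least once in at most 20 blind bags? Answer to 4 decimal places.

0.7039

By inclusion–exclusion over which figures are missing,
P(all seen) = Σ_{j=0}^{7} (-1)^j C(7,j)((7-j)/7)^20
= 1.00000 - 0.32075 + 0.02510 - 0.00048 + 0.00000 - 0.00000 + 0.00000 - 0.00000
= 0.70387.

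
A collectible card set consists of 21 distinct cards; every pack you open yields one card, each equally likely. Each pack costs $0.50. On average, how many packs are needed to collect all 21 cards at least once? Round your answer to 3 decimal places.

After k distinct cards have appeared, the next pack gives a new one with probability (21-k)/21, so the expected wait for the (k+1)-th is 21/(21-k).
E[T] = 21/21 + 21/20 + 21/19 + ... + 21/2 + 21/1 = 21·H_{21}.
H_{21} = 3.6454, so E[T] = 76.5525.

76.553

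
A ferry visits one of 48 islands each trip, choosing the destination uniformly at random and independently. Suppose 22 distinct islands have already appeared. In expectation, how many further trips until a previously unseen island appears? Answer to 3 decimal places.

1.846

The number of trips until the next new island is geometric with success probability 26/48, so its mean is 48/26.
E = 48/26 = 1.8462.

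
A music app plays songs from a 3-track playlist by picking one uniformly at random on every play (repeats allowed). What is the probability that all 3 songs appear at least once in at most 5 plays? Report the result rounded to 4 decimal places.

0.6173

By inclusion–exclusion over which songs are missing,
P(all seen) = Σ_{j=0}^{3} (-1)^j C(3,j)((3-j)/3)^5
= 1.00000 - 0.39506 + 0.01235 - 0.00000
= 0.61728.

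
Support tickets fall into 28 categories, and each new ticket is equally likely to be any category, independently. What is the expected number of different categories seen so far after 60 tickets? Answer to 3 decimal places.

24.841

For each category, P(seen in 60 tickets) = 1 - (27/28)^60 = 0.8872.
By linearity of expectation, E[distinct seen] = 28·(1 - (27/28)^60) = 24.8413.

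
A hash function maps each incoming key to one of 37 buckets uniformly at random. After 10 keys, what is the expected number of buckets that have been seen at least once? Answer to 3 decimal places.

For each bucket, P(seen in 10 keys) = 1 - (36/37)^10 = 0.2397.
By linearity of expectation, E[distinct seen] = 37·(1 - (36/37)^10) = 8.8674.

8.867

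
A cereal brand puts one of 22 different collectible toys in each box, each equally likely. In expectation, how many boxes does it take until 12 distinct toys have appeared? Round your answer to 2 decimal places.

16.76

With k distinct toys already seen, the next new one arrives after an expected 22/(22-k) boxes.
Sum over k = 0,...,11: E = 22/22 + 22/21 + 22/20 + ... + 22/12 + 22/11 = 16.761.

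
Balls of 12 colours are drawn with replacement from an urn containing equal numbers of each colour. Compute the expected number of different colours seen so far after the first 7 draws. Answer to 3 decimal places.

5.474

For each colour, P(seen in 7 draws) = 1 - (11/12)^7 = 0.4561.
By linearity of expectation, E[distinct seen] = 12·(1 - (11/12)^7) = 5.4738.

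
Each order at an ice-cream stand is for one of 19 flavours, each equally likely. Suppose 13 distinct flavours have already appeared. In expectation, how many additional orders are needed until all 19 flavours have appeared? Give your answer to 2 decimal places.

The wait to go from k to k+1 distinct flavours is geometric with mean 19/(19-k).
Sum over k = 13,...,18: E = 19/6 + 19/5 + 19/4 + 19/3 + 19/2 + 19/1 = 46.550.

46.55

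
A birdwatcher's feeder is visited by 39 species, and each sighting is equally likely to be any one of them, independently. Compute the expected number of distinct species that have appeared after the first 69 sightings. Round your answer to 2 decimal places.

For each species, P(seen in 69 sightings) = 1 - (38/39)^69 = 0.833.
By linearity of expectation, E[distinct seen] = 39·(1 - (38/39)^69) = 32.504.

32.50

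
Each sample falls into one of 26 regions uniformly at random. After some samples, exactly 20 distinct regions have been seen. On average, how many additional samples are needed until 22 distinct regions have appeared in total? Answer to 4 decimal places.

The wait to go from k to k+1 distinct regions is geometric with mean 26/(26-k).
Sum over k = 20,...,21: E = 26/6 + 26/5 = 9.53333.

9.5333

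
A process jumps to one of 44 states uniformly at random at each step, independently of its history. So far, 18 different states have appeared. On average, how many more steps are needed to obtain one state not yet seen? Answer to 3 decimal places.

Each step yields a new state with probability (44-18)/44 = 26/44, so the wait is geometric with mean 44/26.
E = 44/26 = 1.6923.

1.692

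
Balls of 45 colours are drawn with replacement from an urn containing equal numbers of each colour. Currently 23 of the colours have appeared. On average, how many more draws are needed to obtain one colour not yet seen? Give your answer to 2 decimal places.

2.05

The number of draws until the next new colour is geometric with success probability 22/45, so its mean is 45/22.
E = 45/22 = 2.045.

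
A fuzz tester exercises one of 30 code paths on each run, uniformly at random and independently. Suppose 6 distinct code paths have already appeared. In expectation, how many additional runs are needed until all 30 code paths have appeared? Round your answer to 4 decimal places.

The wait to go from k to k+1 distinct code paths is geometric with mean 30/(30-k).
Sum over k = 6,...,29: E = 30/24 + 30/23 + 30/22 + ... + 30/2 + 30/1 = 113.27875.

113.2787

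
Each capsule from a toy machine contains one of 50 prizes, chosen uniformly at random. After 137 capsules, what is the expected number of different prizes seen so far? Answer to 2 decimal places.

For each prize, P(seen in 137 capsules) = 1 - (49/50)^137 = 0.937.
By linearity of expectation, E[distinct seen] = 50·(1 - (49/50)^137) = 46.860.

46.86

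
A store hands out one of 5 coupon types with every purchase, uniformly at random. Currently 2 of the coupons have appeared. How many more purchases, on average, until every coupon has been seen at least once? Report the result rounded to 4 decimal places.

From k distinct to k+1 distinct takes on average 5/(5-k) purchases.
Sum over k = 2,...,4: E = 5/3 + 5/2 + 5/1 = 9.16667.

9.1667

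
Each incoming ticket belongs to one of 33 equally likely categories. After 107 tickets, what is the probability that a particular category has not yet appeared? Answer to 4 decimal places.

Each ticket misses the fixed category with probability (33-1)/33 = 32/33, independently.
P(still missing after 107) = (32/33)^107 = 0.03716.

0.0372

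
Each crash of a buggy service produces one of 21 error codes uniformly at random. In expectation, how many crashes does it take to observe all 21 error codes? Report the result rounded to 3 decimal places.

The wait to go from k to k+1 distinct error codes is geometric with mean 21/(21-k).
E[T] = 21/21 + 21/20 + 21/19 + ... + 21/2 + 21/1 = 21·H_{21}.
H_{21} = 3.6454, so E[T] = 76.5525.

76.553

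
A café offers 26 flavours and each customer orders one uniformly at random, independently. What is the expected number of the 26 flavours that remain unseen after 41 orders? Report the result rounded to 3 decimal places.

For each flavour, P(unseen after 41) = (25/26)^41 = 0.2003.
By linearity of expectation, E[unseen] = 26·(25/26)^41 = 5.2072.

5.207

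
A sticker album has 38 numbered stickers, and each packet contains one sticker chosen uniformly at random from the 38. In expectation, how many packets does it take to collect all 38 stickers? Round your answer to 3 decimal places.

After k distinct stickers have appeared, the next packet gives a new one with probability (38-k)/38, so the expected wait for the (k+1)-th is 38/(38-k).
E[T] = 38/38 + 38/37 + 38/36 + ... + 38/2 + 38/1 = 38·H_{38}.
H_{38} = 4.2279, so E[T] = 160.6603.

160.660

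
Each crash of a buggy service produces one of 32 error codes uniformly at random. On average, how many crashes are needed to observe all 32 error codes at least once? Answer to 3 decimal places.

The wait to go from k to k+1 distinct error codes is geometric with mean 32/(32-k).
E[T] = 32/32 + 32/31 + 32/30 + ... + 32/2 + 32/1 = 32·H_{32}.
H_{32} = 4.0585, so E[T] = 129.8718.

129.872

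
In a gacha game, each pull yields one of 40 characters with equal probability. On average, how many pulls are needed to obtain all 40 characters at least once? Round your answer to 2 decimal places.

Split into phases: going from k distinct to k+1 distinct takes on average 40/(40-k) pulls.
E[T] = 40/40 + 40/39 + 40/38 + ... + 40/2 + 40/1 = 40·H_{40}.
H_{40} = 4.279, so E[T] = 171.142.

171.14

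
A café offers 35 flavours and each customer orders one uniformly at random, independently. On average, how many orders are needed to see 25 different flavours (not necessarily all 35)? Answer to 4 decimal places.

With k distinct flavours already seen, the next new one arrives after an expected 35/(35-k) orders.
Sum over k = 0,...,24: E = 35/35 + 35/34 + 35/33 + ... + 35/12 + 35/11 = 42.62346.

42.6235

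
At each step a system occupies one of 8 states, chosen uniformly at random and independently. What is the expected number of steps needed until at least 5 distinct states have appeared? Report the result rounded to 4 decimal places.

With k distinct states already seen, the next new one arrives after an expected 8/(8-k) steps.
Sum over k = 0,...,4: E = 8/8 + 8/7 + 8/6 + 8/5 + 8/4 = 7.07619.

7.0762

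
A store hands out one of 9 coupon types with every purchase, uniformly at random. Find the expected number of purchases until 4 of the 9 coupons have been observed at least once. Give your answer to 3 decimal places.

4.911

Going from k to k+1 distinct takes a geometric number of purchases with mean 9/(9-k).
Sum over k = 0,...,3: E = 9/9 + 9/8 + 9/7 + 9/6 = 4.9107.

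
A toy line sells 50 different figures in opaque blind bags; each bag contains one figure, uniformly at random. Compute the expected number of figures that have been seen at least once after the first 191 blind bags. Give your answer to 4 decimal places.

48.9452

For each figure, P(seen in 191 blind bags) = 1 - (49/50)^191 = 0.97890.
By linearity of expectation, E[distinct seen] = 50·(1 - (49/50)^191) = 48.94525.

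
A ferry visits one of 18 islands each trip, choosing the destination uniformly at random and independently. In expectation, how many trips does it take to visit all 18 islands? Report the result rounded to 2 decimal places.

62.91

After k distinct islands have appeared, the next trip gives a new one with probability (18-k)/18, so the expected wait for the (k+1)-th is 18/(18-k).
E[T] = 18/18 + 18/17 + 18/16 + ... + 18/2 + 18/1 = 18·H_{18}.
H_{18} = 3.495, so E[T] = 62.912.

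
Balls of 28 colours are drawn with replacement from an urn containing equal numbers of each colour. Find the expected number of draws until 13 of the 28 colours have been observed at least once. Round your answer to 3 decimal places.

With k distinct colours already seen, the next new one arrives after an expected 28/(28-k) draws.
Sum over k = 0,...,12: E = 28/28 + 28/27 + 28/26 + ... + 28/17 + 28/16 = 17.0504.

17.050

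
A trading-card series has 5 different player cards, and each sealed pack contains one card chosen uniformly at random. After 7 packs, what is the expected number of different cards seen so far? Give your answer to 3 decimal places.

For each card, P(seen in 7 packs) = 1 - (4/5)^7 = 0.7903.
By linearity of expectation, E[distinct seen] = 5·(1 - (4/5)^7) = 3.9514.

3.951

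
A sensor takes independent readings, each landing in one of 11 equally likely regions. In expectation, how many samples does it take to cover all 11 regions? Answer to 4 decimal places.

33.2187

After k distinct regions have appeared, the next sample gives a new one with probability (11-k)/11, so the expected wait for the (k+1)-th is 11/(11-k).
E[T] = 11/11 + 11/10 + 11/9 + ... + 11/2 + 11/1 = 11·H_{11}.
H_{11} = 3.01988, so E[T] = 33.21865.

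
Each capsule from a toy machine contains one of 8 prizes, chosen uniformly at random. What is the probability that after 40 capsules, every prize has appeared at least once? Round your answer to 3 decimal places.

Let A_i be the event that prize i is missing after 40 capsules. By inclusion–exclusion on the A_i,
P(all seen) = Σ_{j=0}^{8} (-1)^j C(8,j)((8-j)/8)^40
= 1.0000 - 0.0383 + 0.0003 - 0.0000 + 0.0000 - 0.0000 + 0.0000 - 0.0000 + 0.0000
= 0.9620.

0.962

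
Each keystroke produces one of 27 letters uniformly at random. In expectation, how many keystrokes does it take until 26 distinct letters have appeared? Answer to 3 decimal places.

Going from k to k+1 distinct takes a geometric number of keystrokes with mean 27/(27-k).
Sum over k = 0,...,25: E = 27/27 + 27/26 + 27/25 + ... + 27/3 + 27/2 = 78.0693.

78.069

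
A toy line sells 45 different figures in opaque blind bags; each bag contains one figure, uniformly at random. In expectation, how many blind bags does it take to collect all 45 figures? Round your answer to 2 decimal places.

197.77

The wait to go from k to k+1 distinct figures is geometric with mean 45/(45-k).
E[T] = 45/45 + 45/44 + 45/43 + ... + 45/2 + 45/1 = 45·H_{45}.
H_{45} = 4.395, so E[T] = 197.773.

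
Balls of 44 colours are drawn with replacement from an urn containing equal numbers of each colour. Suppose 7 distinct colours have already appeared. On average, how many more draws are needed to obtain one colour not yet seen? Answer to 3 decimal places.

Each draw yields a new colour with probability (44-7)/44 = 37/44, so the wait is geometric with mean 44/37.
E = 44/37 = 1.1892.

1.189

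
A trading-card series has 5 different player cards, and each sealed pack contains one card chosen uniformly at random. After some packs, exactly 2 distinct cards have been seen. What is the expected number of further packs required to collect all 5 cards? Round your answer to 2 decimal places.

From k distinct to k+1 distinct takes on average 5/(5-k) packs.
Sum over k = 2,...,4: E = 5/3 + 5/2 + 5/1 = 9.167.

9.17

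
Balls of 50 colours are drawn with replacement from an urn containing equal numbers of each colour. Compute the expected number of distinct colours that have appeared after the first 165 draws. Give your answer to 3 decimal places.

48.217

For each colour, P(seen in 165 draws) = 1 - (49/50)^165 = 0.9643.
By linearity of expectation, E[distinct seen] = 50·(1 - (49/50)^165) = 48.2165.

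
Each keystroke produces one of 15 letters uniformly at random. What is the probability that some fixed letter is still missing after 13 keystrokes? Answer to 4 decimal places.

Each keystroke misses the fixed letter with probability (15-1)/15 = 14/15, independently.
P(still missing after 13) = (14/15)^13 = 0.40783.

0.4078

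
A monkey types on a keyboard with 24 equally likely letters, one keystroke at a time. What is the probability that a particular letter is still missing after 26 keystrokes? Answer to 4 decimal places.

0.3307

On each keystroke the fixed letter fails to appear with probability 23/24.
P(still missing after 26) = (23/24)^26 = 0.33070.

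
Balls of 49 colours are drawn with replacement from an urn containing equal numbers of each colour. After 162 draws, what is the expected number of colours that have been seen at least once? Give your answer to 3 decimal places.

47.264

For each colour, P(seen in 162 draws) = 1 - (48/49)^162 = 0.9646.
By linearity of expectation, E[distinct seen] = 49·(1 - (48/49)^162) = 47.2642.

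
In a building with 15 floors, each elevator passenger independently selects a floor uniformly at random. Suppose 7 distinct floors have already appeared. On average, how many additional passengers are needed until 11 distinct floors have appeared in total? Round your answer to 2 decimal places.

From k distinct to k+1 distinct takes on average 15/(15-k) passengers.
Sum over k = 7,...,10: E = 15/8 + 15/7 + 15/6 + 15/5 = 9.518.

9.52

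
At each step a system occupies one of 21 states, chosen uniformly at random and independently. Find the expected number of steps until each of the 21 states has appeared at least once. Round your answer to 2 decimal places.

76.55

The wait to go from k to k+1 distinct states is geometric with mean 21/(21-k).
E[T] = 21/21 + 21/20 + 21/19 + ... + 21/2 + 21/1 = 21·H_{21}.
H_{21} = 3.645, so E[T] = 76.553.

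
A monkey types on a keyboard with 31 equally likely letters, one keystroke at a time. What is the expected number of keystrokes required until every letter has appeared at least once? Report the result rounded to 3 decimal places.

Split into phases: going from k distinct to k+1 distinct takes on average 31/(31-k) keystrokes.
E[T] = 31/31 + 31/30 + 31/29 + ... + 31/2 + 31/1 = 31·H_{31}.
H_{31} = 4.0272, so E[T] = 124.8446.

124.845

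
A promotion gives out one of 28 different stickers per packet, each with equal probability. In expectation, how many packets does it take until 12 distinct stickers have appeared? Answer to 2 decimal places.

15.30

With k distinct stickers already seen, the next new one arrives after an expected 28/(28-k) packets.
Sum over k = 0,...,11: E = 28/28 + 28/27 + 28/26 + ... + 28/18 + 28/17 = 15.300.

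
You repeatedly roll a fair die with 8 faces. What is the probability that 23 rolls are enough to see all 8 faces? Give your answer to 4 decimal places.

0.6654

By inclusion–exclusion over which faces are missing,
P(all seen) = Σ_{j=0}^{8} (-1)^j C(8,j)((8-j)/8)^23
= 1.00000 - 0.37092 + 0.03746 - 0.00113 + 0.00001 - 0.00000 + 0.00000 - 0.00000 + 0.00000
= 0.66542.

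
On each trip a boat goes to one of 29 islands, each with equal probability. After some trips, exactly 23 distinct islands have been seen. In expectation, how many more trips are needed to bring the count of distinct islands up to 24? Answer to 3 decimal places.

With k distinct islands already seen, the next new one takes an expected 29/(29-k) trips.
Only the k = 23 term is needed: E = 29/6 = 4.8333.

4.833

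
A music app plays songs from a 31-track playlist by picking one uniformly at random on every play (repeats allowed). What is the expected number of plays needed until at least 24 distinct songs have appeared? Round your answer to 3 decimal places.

44.466

Going from k to k+1 distinct takes a geometric number of plays with mean 31/(31-k).
Sum over k = 0,...,23: E = 31/31 + 31/30 + 31/29 + ... + 31/9 + 31/8 = 44.4660.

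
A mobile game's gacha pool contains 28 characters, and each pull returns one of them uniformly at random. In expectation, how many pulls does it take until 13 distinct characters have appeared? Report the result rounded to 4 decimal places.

17.0504

Going from k to k+1 distinct takes a geometric number of pulls with mean 28/(28-k).
Sum over k = 0,...,12: E = 28/28 + 28/27 + 28/26 + ... + 28/17 + 28/16 = 17.05038.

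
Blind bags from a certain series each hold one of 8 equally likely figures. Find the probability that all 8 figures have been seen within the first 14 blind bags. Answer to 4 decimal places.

0.1917

By inclusion–exclusion over which figures are missing,
P(all seen) = Σ_{j=0}^{8} (-1)^j C(8,j)((8-j)/8)^14
= 1.00000 - 1.23368 + 0.49890 - 0.07772 + 0.00427 - 0.00006 + 0.00000 - 0.00000 + 0.00000
= 0.19172.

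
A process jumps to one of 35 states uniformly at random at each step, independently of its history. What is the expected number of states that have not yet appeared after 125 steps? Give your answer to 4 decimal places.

For each state, P(unseen after 125) = (34/35)^125 = 0.02669.
By linearity of expectation, E[unseen] = 35·(34/35)^125 = 0.93417.

0.9342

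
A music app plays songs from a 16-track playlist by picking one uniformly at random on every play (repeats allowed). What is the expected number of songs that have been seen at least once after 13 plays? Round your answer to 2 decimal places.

For each song, P(seen in 13 plays) = 1 - (15/16)^13 = 0.568.
By linearity of expectation, E[distinct seen] = 16·(1 - (15/16)^13) = 9.086.

9.09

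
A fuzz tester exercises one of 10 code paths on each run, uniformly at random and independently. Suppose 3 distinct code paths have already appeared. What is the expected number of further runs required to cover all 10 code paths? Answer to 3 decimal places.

With k distinct code paths already seen, the next new one takes an expected 10/(10-k) runs.
Sum over k = 3,...,9: E = 10/7 + 10/6 + 10/5 + ... + 10/2 + 10/1 = 25.9286.

25.929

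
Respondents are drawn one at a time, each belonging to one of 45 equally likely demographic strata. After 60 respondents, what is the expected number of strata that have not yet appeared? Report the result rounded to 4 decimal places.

11.6848

For each stratum, P(unseen after 60) = (44/45)^60 = 0.25966.
By linearity of expectation, E[unseen] = 45·(44/45)^60 = 11.68483.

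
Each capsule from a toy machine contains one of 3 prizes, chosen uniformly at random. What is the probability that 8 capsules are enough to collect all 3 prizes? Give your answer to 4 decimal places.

0.8834

By inclusion–exclusion over which prizes are missing,
P(all seen) = Σ_{j=0}^{3} (-1)^j C(3,j)((3-j)/3)^8
= 1.00000 - 0.11706 + 0.00046 - 0.00000
= 0.88340.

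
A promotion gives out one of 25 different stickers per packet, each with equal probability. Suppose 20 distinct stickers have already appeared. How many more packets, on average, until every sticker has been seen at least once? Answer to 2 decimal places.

With k distinct stickers already seen, the next new one takes an expected 25/(25-k) packets.
Sum over k = 20,...,24: E = 25/5 + 25/4 + 25/3 + 25/2 + 25/1 = 57.083.

57.08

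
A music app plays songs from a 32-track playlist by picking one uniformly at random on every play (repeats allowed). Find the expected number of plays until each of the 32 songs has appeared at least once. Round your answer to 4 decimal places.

129.8718

The wait to go from k to k+1 distinct songs is geometric with mean 32/(32-k).
E[T] = 32/32 + 32/31 + 32/30 + ... + 32/2 + 32/1 = 32·H_{32}.
H_{32} = 4.05850, so E[T] = 129.87185.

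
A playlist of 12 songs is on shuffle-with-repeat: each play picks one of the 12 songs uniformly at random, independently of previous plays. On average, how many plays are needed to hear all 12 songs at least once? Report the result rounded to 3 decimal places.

The wait to go from k to k+1 distinct songs is geometric with mean 12/(12-k).
E[T] = 12/12 + 12/11 + 12/10 + ... + 12/2 + 12/1 = 12·H_{12}.
H_{12} = 3.1032, so E[T] = 37.2385.

37.239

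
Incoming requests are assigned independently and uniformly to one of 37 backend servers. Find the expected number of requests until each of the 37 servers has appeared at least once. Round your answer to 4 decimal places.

155.4587

Split into phases: going from k distinct to k+1 distinct takes on average 37/(37-k) requests.
E[T] = 37/37 + 37/36 + 37/35 + ... + 37/2 + 37/1 = 37·H_{37}.
H_{37} = 4.20159, so E[T] = 155.45869.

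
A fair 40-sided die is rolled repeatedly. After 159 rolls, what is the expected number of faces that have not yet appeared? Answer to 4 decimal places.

For each face, P(unseen after 159) = (39/40)^159 = 0.01785.
By linearity of expectation, E[unseen] = 40·(39/40)^159 = 0.71416.

0.7142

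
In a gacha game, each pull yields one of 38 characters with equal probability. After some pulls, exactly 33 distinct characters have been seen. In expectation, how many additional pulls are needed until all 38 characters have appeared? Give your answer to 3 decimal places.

86.767

The wait to go from k to k+1 distinct characters is geometric with mean 38/(38-k).
Sum over k = 33,...,37: E = 38/5 + 38/4 + 38/3 + 38/2 + 38/1 = 86.7667.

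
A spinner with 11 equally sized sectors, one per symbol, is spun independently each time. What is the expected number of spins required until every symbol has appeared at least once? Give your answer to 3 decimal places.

After k distinct symbols have appeared, the next spin gives a new one with probability (11-k)/11, so the expected wait for the (k+1)-th is 11/(11-k).
E[T] = 11/11 + 11/10 + 11/9 + ... + 11/2 + 11/1 = 11·H_{11}.
H_{11} = 3.0199, so E[T] = 33.2187.

33.219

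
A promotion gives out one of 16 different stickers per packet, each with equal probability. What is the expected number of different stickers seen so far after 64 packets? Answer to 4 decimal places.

15.7428

For each sticker, P(seen in 64 packets) = 1 - (15/16)^64 = 0.98392.
By linearity of expectation, E[distinct seen] = 16·(1 - (15/16)^64) = 15.74279.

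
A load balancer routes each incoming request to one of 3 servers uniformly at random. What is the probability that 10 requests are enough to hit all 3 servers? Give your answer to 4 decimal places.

Let A_i be the event that server i is missing after 10 requests. By inclusion–exclusion on the A_i,
P(all seen) = Σ_{j=0}^{3} (-1)^j C(3,j)((3-j)/3)^10
= 1.00000 - 0.05202 + 0.00005 - 0.00000
= 0.94803.

0.9480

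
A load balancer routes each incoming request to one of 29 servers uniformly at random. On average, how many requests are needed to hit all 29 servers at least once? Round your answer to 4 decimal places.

After k distinct servers have appeared, the next request gives a new one with probability (29-k)/29, so the expected wait for the (k+1)-th is 29/(29-k).
E[T] = 29/29 + 29/28 + 29/27 + ... + 29/2 + 29/1 = 29·H_{29}.
H_{29} = 3.96165, so E[T] = 114.88796.

114.8880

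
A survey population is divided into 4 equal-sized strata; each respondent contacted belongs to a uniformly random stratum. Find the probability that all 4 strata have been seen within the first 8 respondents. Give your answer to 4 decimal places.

Let A_i be the event that stratum i is missing after 8 respondents. By inclusion–exclusion on the A_i,
P(all seen) = Σ_{j=0}^{4} (-1)^j C(4,j)((4-j)/4)^8
= 1.00000 - 0.40045 + 0.02344 - 0.00006 + 0.00000
= 0.62292.

0.6229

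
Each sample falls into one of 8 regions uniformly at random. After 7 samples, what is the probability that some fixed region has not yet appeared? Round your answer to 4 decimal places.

Each sample misses the fixed region with probability (8-1)/8 = 7/8, independently.
P(still missing after 7) = (7/8)^7 = 0.39270.

0.3927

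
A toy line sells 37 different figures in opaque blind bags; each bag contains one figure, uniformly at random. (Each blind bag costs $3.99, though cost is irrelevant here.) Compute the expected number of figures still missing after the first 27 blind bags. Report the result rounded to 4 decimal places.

17.6572

For each figure, P(unseen after 27) = (36/37)^27 = 0.47722.
By linearity of expectation, E[unseen] = 37·(36/37)^27 = 17.65723.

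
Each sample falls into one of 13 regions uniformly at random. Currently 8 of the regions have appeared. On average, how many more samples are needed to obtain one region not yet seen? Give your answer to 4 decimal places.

Each sample yields a new region with probability (13-8)/13 = 5/13, so the wait is geometric with mean 13/5.
E = 13/5 = 2.60000.

2.6000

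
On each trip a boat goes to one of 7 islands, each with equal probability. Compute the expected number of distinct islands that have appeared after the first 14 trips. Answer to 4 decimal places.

6.1912

For each island, P(seen in 14 trips) = 1 - (6/7)^14 = 0.88446.
By linearity of expectation, E[distinct seen] = 7·(1 - (6/7)^14) = 6.19120.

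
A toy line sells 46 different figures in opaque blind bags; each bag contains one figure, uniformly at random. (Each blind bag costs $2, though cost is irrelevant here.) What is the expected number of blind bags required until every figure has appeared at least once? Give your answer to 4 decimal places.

203.1676

The wait to go from k to k+1 distinct figures is geometric with mean 46/(46-k).
E[T] = 46/46 + 46/45 + 46/44 + ... + 46/2 + 46/1 = 46·H_{46}.
H_{46} = 4.41669, so E[T] = 203.16761.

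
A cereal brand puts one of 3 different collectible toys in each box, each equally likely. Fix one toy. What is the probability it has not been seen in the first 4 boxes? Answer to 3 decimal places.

On each box the fixed toy fails to appear with probability 2/3.
P(still missing after 4) = (2/3)^4 = 0.1975.

0.198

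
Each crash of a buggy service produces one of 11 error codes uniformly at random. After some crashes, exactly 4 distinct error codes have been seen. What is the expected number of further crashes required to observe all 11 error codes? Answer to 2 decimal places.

With k distinct error codes already seen, the next new one takes an expected 11/(11-k) crashes.
Sum over k = 4,...,10: E = 11/7 + 11/6 + 11/5 + ... + 11/2 + 11/1 = 28.521.

28.52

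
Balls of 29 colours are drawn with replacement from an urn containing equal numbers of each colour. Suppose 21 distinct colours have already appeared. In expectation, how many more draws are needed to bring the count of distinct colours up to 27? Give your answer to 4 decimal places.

35.3179

From k distinct to k+1 distinct takes on average 29/(29-k) draws.
Sum over k = 21,...,26: E = 29/8 + 29/7 + 29/6 + 29/5 + 29/4 + 29/3 = 35.31786.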